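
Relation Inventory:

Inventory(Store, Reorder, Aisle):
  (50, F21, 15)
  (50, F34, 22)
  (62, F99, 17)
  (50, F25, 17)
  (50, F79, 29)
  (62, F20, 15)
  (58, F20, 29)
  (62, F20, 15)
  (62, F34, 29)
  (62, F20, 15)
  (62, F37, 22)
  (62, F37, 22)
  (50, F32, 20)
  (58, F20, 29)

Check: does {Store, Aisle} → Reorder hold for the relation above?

(Store=50, Aisle=15): 1 row → Reorder = F21 ✓
(Store=50, Aisle=22): 1 row → Reorder = F34 ✓
(Store=62, Aisle=17): 1 row → Reorder = F99 ✓
(Store=50, Aisle=17): 1 row → Reorder = F25 ✓
(Store=50, Aisle=29): 1 row → Reorder = F79 ✓
(Store=62, Aisle=15): 3 rows → Reorder = F20, F20, F20 ✓
(Store=58, Aisle=29): 2 rows → Reorder = F20, F20 ✓
(Store=62, Aisle=29): 1 row → Reorder = F34 ✓
(Store=62, Aisle=22): 2 rows → Reorder = F37, F37 ✓
(Store=50, Aisle=20): 1 row → Reorder = F32 ✓
Every {Store, Aisle} value is associated with a single Reorder value, so {Store, Aisle} → Reorder holds.

Yes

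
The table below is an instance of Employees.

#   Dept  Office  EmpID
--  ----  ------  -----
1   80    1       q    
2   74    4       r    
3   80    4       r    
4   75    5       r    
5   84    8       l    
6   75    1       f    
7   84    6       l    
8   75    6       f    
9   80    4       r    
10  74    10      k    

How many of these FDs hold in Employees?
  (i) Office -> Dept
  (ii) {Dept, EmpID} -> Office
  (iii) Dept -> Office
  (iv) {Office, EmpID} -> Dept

(i) Office -> Dept: Office=1: rows 1, 6 → Dept takes values {80, 75} — violation; Office=4: rows 2, 3, 9 → Dept takes values {74, 80} — violation; Office=6: rows 7, 8 → Dept takes values {84, 75} — violation — fails.
(ii) {Dept, EmpID} -> Office: (Dept=84, EmpID=l): rows 5, 7 → Office takes values {8, 6} — violation; (Dept=75, EmpID=f): rows 6, 8 → Office takes values {1, 6} — violation — fails.
(iii) Dept -> Office: Dept=80: rows 1, 3, 9 → Office takes values {1, 4} — violation; Dept=74: rows 2, 10 → Office takes values {4, 10} — violation; Dept=75: rows 4, 6, 8 → Office takes values {5, 1, 6} — violation; Dept=84: rows 5, 7 → Office takes values {8, 6} — violation — fails.
(iv) {Office, EmpID} -> Dept: (Office=4, EmpID=r): rows 2, 3, 9 → Dept takes values {74, 80} — violation — fails.
None of the 4 dependencies hold.

0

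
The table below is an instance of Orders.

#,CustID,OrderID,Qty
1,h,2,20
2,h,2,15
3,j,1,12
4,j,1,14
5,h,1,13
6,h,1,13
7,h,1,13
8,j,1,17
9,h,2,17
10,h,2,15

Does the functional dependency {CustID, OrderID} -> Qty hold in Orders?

(CustID=h, OrderID=2): rows 1, 2, 9, 10 → Qty takes values {20, 15, 17} — violation
(CustID=j, OrderID=1): rows 3, 4, 8 → Qty takes values {12, 14, 17} — violation
(CustID=h, OrderID=1): rows 5, 6, 7 → Qty = 13, 13, 13 ✓
Two rows agree on {CustID, OrderID} but differ on Qty, so {CustID, OrderID} -> Qty does not hold.

No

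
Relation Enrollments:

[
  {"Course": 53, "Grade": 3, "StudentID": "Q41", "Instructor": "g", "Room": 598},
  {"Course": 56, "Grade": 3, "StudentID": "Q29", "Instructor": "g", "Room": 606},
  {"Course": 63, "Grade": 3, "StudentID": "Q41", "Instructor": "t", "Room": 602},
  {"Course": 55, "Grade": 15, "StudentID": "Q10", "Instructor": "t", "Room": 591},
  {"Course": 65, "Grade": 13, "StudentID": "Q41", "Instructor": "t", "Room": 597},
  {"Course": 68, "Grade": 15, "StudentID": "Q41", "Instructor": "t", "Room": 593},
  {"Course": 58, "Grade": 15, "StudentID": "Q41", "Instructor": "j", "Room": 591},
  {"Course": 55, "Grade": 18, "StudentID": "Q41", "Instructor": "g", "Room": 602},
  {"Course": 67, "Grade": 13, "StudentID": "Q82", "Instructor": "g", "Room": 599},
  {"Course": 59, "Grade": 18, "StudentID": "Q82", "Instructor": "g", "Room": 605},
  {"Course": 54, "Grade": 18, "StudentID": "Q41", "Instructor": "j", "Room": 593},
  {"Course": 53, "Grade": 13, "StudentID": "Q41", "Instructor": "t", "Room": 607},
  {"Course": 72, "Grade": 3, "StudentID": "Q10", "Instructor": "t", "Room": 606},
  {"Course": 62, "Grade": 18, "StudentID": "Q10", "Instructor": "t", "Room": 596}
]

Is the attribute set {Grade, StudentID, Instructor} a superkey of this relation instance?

Two distinct rows share (Grade=13, StudentID=Q41, Instructor=t), so {Grade, StudentID, Instructor} does not determine every attribute — not a superkey.

No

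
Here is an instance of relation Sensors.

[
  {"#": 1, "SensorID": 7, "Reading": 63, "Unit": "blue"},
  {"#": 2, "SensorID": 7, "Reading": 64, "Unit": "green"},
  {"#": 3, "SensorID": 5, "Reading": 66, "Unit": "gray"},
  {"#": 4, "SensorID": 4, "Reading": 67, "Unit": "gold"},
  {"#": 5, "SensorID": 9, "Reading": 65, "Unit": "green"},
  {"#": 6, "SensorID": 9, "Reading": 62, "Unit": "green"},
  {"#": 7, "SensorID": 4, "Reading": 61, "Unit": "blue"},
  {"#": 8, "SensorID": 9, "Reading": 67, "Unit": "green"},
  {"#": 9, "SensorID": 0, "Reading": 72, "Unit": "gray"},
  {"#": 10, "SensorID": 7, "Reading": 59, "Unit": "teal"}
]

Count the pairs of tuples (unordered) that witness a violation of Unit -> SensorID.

5

Unit=blue: violating pairs (1,7) — 1 pair.
Unit=green: violating pairs (2,5), (2,6), (2,8) — 3 pairs.
Unit=gray: violating pairs (3,9) — 1 pair.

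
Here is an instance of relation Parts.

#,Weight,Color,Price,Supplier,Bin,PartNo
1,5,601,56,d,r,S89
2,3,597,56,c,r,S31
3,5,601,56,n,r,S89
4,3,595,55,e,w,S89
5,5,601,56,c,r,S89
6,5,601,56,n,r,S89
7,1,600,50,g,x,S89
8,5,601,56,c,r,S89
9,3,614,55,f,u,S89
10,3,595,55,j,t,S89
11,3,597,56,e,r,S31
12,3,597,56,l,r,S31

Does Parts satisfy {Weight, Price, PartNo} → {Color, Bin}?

(Weight=5, Price=56, PartNo=S89): rows 1, 3, 5, 6, 8 → {Color,Bin} = (601, r), (601, r), (601, r), (601, r), (601, r) ✓
(Weight=3, Price=56, PartNo=S31): rows 2, 11, 12 → {Color,Bin} = (597, r), (597, r), (597, r) ✓
(Weight=3, Price=55, PartNo=S89): rows 4, 9, 10 → {Color,Bin} takes values {(595, w), (614, u), (595, t)} — violation
(Weight=1, Price=50, PartNo=S89): row 7 → {Color,Bin} = (600, x) ✓
Two rows agree on {Weight, Price, PartNo} but differ on {Color, Bin}, so {Weight, Price, PartNo} → {Color, Bin} does not hold.

No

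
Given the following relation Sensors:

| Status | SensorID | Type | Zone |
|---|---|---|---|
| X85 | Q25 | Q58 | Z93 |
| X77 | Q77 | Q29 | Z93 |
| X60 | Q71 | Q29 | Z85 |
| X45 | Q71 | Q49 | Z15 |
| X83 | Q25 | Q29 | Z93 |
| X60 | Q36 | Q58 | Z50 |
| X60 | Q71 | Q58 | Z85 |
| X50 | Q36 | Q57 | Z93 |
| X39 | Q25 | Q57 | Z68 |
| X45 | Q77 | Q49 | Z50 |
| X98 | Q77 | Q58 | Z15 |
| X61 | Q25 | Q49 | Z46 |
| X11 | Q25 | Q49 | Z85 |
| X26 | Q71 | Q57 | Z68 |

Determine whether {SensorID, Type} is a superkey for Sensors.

No

Two distinct rows share (SensorID=Q25, Type=Q49), so {SensorID, Type} does not determine every attribute — not a superkey.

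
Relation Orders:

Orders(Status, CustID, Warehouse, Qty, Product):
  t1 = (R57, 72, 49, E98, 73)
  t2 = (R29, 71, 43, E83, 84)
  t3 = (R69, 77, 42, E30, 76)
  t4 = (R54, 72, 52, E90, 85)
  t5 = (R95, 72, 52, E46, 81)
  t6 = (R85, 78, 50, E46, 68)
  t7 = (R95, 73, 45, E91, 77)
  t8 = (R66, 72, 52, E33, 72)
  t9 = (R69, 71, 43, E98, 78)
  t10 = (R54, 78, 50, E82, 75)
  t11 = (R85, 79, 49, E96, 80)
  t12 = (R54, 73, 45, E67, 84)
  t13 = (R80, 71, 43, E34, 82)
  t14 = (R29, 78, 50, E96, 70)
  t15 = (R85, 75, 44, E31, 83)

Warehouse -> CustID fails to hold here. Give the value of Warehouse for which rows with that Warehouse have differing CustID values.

Warehouse=49: rows 1, 11 → CustID takes values {72, 79} — violation
Warehouse=43: rows 2, 9, 13 → CustID = 71, 71, 71 ✓
Warehouse=42: row 3 → CustID = 77 ✓
Warehouse=52: rows 4, 5, 8 → CustID = 72, 72, 72 ✓
Warehouse=50: rows 6, 10, 14 → CustID = 78, 78, 78 ✓
Warehouse=45: rows 7, 12 → CustID = 73, 73 ✓
Warehouse=44: row 15 → CustID = 75 ✓
The only Warehouse value with inconsistent CustID is Warehouse=49.

49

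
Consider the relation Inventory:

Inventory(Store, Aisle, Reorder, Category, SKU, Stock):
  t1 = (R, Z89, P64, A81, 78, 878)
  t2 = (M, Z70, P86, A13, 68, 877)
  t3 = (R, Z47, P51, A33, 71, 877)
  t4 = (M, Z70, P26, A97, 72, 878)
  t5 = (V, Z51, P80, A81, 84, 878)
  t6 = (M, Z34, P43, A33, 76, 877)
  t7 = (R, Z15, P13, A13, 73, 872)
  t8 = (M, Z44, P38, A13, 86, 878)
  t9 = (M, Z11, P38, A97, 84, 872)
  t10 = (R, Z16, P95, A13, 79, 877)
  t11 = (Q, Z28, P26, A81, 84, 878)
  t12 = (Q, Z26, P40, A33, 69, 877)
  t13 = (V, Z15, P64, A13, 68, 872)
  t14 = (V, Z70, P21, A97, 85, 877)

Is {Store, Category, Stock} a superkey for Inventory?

Yes

All 14 rows have distinct {Store, Category, Stock} values, so {Store, Category, Stock} → (all attributes) holds and {Store, Category, Stock} is a superkey.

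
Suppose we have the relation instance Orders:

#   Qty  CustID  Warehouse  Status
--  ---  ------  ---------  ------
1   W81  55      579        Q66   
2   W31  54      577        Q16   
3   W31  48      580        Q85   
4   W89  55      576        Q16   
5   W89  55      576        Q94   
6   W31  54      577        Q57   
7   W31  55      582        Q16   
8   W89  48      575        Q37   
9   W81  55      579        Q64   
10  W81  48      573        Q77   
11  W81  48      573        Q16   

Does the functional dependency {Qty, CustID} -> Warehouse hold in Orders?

(Qty=W81, CustID=55): rows 1, 9 → Warehouse = 579, 579 ✓
(Qty=W31, CustID=54): rows 2, 6 → Warehouse = 577, 577 ✓
(Qty=W31, CustID=48): row 3 → Warehouse = 580 ✓
(Qty=W89, CustID=55): rows 4, 5 → Warehouse = 576, 576 ✓
(Qty=W31, CustID=55): row 7 → Warehouse = 582 ✓
(Qty=W89, CustID=48): row 8 → Warehouse = 575 ✓
(Qty=W81, CustID=48): rows 10, 11 → Warehouse = 573, 573 ✓
Every {Qty, CustID} value is associated with a single Warehouse value, so {Qty, CustID} -> Warehouse holds.

Yes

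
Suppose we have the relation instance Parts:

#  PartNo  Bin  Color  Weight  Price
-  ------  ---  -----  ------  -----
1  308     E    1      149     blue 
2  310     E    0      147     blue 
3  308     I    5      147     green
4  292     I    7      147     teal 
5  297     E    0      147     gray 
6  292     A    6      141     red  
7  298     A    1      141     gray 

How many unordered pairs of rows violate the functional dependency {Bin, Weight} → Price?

(Bin=E, Weight=147): violating pairs (2,5) — 1 pair.
(Bin=I, Weight=147): violating pairs (3,4) — 1 pair.
(Bin=A, Weight=141): violating pairs (6,7) — 1 pair.

3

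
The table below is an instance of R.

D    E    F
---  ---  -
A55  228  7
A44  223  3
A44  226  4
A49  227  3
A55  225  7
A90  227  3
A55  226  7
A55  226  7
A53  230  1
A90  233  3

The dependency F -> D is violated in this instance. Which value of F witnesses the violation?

3

F=7: 4 rows → D = A55, A55, A55, A55 ✓
F=3: 4 rows → D takes values {A44, A49, A90} — violation
F=4: 1 row → D = A44 ✓
F=1: 1 row → D = A53 ✓
The only F value with inconsistent D is F=3.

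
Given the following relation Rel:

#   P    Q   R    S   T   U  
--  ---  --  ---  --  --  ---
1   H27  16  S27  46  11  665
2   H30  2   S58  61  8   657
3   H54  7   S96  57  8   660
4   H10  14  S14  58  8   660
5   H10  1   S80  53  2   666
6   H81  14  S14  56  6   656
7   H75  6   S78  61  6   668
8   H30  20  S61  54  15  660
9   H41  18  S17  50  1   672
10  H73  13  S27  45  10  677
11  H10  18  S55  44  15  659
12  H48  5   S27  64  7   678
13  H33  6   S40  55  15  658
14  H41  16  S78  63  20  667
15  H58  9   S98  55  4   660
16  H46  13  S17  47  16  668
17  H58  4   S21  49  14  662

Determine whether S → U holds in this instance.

No

S=46: row 1 → U = 665 ✓
S=61: rows 2, 7 → U takes values {657, 668} — violation
S=57: row 3 → U = 660 ✓
S=58: row 4 → U = 660 ✓
S=53: row 5 → U = 666 ✓
S=56: row 6 → U = 656 ✓
S=54: row 8 → U = 660 ✓
S=50: row 9 → U = 672 ✓
S=45: row 10 → U = 677 ✓
S=44: row 11 → U = 659 ✓
S=64: row 12 → U = 678 ✓
S=55: rows 13, 15 → U takes values {658, 660} — violation
S=63: row 14 → U = 667 ✓
S=47: row 16 → U = 668 ✓
S=49: row 17 → U = 662 ✓
Two rows agree on S but differ on U, so S → U does not hold.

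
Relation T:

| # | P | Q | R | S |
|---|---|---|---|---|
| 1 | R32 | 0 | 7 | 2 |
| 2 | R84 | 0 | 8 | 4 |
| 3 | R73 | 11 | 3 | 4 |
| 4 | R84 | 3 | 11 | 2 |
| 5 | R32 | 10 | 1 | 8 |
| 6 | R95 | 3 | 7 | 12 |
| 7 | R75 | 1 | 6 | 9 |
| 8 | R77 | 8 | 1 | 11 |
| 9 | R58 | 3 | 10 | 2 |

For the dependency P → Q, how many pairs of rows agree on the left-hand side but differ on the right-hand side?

2

P=R32: violating pairs (1,5) — 1 pair.
P=R84: violating pairs (2,4) — 1 pair.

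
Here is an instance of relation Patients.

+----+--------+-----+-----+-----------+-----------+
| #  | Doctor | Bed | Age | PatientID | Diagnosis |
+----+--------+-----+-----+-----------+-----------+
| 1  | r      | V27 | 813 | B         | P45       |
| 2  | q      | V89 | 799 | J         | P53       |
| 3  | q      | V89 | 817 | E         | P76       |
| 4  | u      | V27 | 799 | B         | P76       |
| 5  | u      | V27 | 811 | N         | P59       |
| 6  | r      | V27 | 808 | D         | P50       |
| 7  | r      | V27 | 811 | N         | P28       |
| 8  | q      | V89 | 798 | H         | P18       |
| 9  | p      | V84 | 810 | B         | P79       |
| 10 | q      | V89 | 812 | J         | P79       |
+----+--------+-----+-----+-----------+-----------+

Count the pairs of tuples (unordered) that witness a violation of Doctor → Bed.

Doctor=r: all 3 rows agree on Bed — 0 pairs.
Doctor=q: all 4 rows agree on Bed — 0 pairs.
Doctor=u: all 2 rows agree on Bed — 0 pairs.

0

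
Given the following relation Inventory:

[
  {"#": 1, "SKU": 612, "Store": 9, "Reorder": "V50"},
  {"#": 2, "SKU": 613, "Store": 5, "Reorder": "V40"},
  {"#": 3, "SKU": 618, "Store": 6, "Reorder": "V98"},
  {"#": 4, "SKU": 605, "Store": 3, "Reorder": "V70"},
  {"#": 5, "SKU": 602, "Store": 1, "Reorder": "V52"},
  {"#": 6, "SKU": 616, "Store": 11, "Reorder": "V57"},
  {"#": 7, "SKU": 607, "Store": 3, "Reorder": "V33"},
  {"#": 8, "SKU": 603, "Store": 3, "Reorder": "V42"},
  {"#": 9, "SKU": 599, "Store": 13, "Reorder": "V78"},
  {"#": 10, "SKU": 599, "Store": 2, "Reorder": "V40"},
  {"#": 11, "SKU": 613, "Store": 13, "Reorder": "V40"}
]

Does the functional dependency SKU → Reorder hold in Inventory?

No

SKU=612: row 1 → Reorder = V50 ✓
SKU=613: rows 2, 11 → Reorder = V40, V40 ✓
SKU=618: row 3 → Reorder = V98 ✓
SKU=605: row 4 → Reorder = V70 ✓
SKU=602: row 5 → Reorder = V52 ✓
SKU=616: row 6 → Reorder = V57 ✓
SKU=607: row 7 → Reorder = V33 ✓
SKU=603: row 8 → Reorder = V42 ✓
SKU=599: rows 9, 10 → Reorder takes values {V78, V40} — violation
Two rows agree on SKU but differ on Reorder, so SKU → Reorder does not hold.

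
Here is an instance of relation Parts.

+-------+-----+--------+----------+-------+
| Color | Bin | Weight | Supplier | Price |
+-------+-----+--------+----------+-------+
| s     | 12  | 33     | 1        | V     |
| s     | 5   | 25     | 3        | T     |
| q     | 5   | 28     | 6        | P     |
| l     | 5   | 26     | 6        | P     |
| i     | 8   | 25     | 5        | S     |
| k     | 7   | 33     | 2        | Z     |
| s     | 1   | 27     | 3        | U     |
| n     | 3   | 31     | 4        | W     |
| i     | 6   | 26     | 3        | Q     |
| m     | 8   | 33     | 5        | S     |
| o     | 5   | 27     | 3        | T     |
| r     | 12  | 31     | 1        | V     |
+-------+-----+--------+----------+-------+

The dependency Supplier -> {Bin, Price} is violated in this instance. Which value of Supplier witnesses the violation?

3

Supplier=1: 2 rows → {Bin,Price} = (12, V), (12, V) ✓
Supplier=3: 4 rows → {Bin,Price} takes values {(5, T), (1, U), (6, Q)} — violation
Supplier=6: 2 rows → {Bin,Price} = (5, P), (5, P) ✓
Supplier=5: 2 rows → {Bin,Price} = (8, S), (8, S) ✓
Supplier=2: 1 row → {Bin,Price} = (7, Z) ✓
Supplier=4: 1 row → {Bin,Price} = (3, W) ✓
The only Supplier value with inconsistent RHS is Supplier=3.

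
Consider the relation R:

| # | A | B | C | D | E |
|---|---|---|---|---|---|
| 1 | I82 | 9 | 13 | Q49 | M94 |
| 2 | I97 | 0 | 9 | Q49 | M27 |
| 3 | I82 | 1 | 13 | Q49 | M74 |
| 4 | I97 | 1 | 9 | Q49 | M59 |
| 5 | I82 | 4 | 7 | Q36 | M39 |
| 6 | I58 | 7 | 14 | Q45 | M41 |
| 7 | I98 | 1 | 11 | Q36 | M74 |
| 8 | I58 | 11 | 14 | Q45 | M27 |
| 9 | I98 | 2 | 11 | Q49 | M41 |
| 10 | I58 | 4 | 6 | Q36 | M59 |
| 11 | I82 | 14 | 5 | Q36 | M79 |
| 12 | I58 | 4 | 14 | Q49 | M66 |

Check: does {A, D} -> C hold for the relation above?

(A=I82, D=Q49): rows 1, 3 → C = 13, 13 ✓
(A=I97, D=Q49): rows 2, 4 → C = 9, 9 ✓
(A=I82, D=Q36): rows 5, 11 → C takes values {7, 5} — violation
(A=I58, D=Q45): rows 6, 8 → C = 14, 14 ✓
(A=I98, D=Q36): row 7 → C = 11 ✓
(A=I98, D=Q49): row 9 → C = 11 ✓
(A=I58, D=Q36): row 10 → C = 6 ✓
(A=I58, D=Q49): row 12 → C = 14 ✓
Two rows agree on {A, D} but differ on C, so {A, D} -> C does not hold.

No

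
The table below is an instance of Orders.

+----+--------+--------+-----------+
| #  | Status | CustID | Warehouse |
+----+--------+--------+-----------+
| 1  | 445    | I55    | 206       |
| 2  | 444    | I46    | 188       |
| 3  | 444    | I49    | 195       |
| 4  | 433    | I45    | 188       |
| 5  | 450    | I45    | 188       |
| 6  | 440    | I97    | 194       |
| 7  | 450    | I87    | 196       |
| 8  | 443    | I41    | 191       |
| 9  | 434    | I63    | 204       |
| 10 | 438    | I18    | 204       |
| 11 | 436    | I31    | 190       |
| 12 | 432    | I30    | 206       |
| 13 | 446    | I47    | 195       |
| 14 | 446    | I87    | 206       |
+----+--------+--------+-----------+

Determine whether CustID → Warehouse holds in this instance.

CustID=I55: row 1 → Warehouse = 206 ✓
CustID=I46: row 2 → Warehouse = 188 ✓
CustID=I49: row 3 → Warehouse = 195 ✓
CustID=I45: rows 4, 5 → Warehouse = 188, 188 ✓
CustID=I97: row 6 → Warehouse = 194 ✓
CustID=I87: rows 7, 14 → Warehouse takes values {196, 206} — violation
CustID=I41: row 8 → Warehouse = 191 ✓
CustID=I63: row 9 → Warehouse = 204 ✓
CustID=I18: row 10 → Warehouse = 204 ✓
CustID=I31: row 11 → Warehouse = 190 ✓
CustID=I30: row 12 → Warehouse = 206 ✓
CustID=I47: row 13 → Warehouse = 195 ✓
Two rows agree on CustID but differ on Warehouse, so CustID → Warehouse does not hold.

No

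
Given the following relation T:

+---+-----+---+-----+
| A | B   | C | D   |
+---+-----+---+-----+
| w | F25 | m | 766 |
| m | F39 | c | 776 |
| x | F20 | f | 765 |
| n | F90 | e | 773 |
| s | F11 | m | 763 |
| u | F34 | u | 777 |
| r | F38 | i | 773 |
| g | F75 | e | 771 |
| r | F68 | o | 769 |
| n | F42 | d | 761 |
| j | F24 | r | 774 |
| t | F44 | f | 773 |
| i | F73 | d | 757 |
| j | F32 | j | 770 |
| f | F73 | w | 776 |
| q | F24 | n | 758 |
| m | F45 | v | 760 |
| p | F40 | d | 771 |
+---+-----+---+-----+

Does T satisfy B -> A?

B=F25: 1 row → A = w ✓
B=F39: 1 row → A = m ✓
B=F20: 1 row → A = x ✓
B=F90: 1 row → A = n ✓
B=F11: 1 row → A = s ✓
B=F34: 1 row → A = u ✓
B=F38: 1 row → A = r ✓
B=F75: 1 row → A = g ✓
B=F68: 1 row → A = r ✓
B=F42: 1 row → A = n ✓
B=F24: 2 rows → A takes values {j, q} — violation
B=F44: 1 row → A = t ✓
B=F73: 2 rows → A takes values {i, f} — violation
B=F32: 1 row → A = j ✓
B=F45: 1 row → A = m ✓
B=F40: 1 row → A = p ✓
Two rows agree on B but differ on A, so B -> A does not hold.

No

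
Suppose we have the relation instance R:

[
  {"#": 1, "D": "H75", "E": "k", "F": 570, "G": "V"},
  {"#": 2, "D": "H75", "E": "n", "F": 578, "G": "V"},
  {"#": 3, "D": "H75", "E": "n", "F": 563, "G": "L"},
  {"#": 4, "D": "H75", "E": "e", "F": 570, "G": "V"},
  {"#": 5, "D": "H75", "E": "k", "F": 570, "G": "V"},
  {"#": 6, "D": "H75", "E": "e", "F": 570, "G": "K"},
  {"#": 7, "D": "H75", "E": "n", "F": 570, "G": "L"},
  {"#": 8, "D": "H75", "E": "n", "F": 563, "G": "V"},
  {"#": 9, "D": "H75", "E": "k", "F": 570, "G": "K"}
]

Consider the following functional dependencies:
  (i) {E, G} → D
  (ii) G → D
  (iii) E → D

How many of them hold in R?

3

(i) {E, G} → D: every LHS value maps to a single RHS value — holds.
(ii) G → D: every LHS value maps to a single RHS value — holds.
(iii) E → D: every LHS value maps to a single RHS value — holds.
3 of the 3 dependencies hold.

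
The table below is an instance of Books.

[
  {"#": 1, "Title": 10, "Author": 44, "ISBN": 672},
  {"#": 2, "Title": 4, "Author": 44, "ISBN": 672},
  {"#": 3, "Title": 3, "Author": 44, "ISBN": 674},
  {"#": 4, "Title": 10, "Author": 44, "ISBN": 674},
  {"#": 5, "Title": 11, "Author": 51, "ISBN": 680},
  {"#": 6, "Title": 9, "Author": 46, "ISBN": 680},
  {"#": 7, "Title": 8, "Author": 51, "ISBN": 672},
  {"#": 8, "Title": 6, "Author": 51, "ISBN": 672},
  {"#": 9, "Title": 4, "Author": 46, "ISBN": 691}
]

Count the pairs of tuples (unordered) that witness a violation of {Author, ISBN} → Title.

(Author=44, ISBN=672): violating pairs (1,2) — 1 pair.
(Author=44, ISBN=674): violating pairs (3,4) — 1 pair.
(Author=51, ISBN=672): violating pairs (7,8) — 1 pair.

3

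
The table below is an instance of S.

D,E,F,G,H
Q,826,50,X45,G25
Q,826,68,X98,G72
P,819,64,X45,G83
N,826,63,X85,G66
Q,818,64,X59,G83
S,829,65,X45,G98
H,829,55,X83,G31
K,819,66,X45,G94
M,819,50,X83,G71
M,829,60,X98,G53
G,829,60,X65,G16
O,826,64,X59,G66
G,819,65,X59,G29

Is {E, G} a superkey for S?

Two distinct rows share (E=819, G=X45), so {E, G} does not determine every attribute — not a superkey.

No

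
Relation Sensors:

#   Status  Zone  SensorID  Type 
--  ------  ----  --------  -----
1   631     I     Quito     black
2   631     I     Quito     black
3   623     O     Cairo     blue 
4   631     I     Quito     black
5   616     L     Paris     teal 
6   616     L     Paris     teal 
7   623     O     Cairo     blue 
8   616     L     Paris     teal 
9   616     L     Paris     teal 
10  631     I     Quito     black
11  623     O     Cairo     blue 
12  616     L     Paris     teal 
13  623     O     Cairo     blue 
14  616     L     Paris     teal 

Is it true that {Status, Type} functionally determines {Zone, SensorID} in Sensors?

(Status=631, Type=black): rows 1, 2, 4, 10 → {Zone,SensorID} = (I, Quito), (I, Quito), (I, Quito), (I, Quito) ✓
(Status=623, Type=blue): rows 3, 7, 11, 13 → {Zone,SensorID} = (O, Cairo), (O, Cairo), (O, Cairo), (O, Cairo) ✓
(Status=616, Type=teal): rows 5, 6, 8, 9, 12, 14 → {Zone,SensorID} = (L, Paris), (L, Paris), (L, Paris), (L, Paris), (L, Paris), (L, Paris) ✓
Every {Status, Type} value is associated with a single {Zone, SensorID} value, so {Status, Type} → {Zone, SensorID} holds.

Yes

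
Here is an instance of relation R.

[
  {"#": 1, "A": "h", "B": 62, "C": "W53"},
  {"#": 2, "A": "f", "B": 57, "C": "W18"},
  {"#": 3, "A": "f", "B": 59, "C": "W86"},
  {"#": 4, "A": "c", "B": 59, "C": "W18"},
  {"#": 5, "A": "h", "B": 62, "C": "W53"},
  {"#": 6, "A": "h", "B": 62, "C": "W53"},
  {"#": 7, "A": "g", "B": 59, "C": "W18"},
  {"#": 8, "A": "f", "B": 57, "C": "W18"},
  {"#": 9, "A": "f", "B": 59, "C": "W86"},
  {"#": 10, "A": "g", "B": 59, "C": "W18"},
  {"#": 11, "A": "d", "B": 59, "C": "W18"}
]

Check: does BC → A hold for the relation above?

(B=62, C=W53): rows 1, 5, 6 → A = h, h, h ✓
(B=57, C=W18): rows 2, 8 → A = f, f ✓
(B=59, C=W86): rows 3, 9 → A = f, f ✓
(B=59, C=W18): rows 4, 7, 10, 11 → A takes values {c, g, d} — violation
Two rows agree on BC but differ on A, so BC → A does not hold.

No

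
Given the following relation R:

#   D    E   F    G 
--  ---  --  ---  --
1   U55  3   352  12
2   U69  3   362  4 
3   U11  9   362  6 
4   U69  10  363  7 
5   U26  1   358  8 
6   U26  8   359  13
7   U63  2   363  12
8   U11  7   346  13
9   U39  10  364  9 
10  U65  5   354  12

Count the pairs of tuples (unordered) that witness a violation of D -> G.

D=U69: violating pairs (2,4) — 1 pair.
D=U11: violating pairs (3,8) — 1 pair.
D=U26: violating pairs (5,6) — 1 pair.

3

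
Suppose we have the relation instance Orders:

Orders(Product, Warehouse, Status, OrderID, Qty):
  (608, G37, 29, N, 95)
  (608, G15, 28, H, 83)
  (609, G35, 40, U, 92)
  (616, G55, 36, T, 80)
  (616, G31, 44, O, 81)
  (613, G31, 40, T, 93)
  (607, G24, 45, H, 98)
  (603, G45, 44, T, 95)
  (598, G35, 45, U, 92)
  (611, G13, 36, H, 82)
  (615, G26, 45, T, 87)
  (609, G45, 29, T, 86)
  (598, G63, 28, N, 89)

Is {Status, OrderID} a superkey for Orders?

Yes

All 13 rows have distinct {Status, OrderID} values, so {Status, OrderID} → (all attributes) holds and {Status, OrderID} is a superkey.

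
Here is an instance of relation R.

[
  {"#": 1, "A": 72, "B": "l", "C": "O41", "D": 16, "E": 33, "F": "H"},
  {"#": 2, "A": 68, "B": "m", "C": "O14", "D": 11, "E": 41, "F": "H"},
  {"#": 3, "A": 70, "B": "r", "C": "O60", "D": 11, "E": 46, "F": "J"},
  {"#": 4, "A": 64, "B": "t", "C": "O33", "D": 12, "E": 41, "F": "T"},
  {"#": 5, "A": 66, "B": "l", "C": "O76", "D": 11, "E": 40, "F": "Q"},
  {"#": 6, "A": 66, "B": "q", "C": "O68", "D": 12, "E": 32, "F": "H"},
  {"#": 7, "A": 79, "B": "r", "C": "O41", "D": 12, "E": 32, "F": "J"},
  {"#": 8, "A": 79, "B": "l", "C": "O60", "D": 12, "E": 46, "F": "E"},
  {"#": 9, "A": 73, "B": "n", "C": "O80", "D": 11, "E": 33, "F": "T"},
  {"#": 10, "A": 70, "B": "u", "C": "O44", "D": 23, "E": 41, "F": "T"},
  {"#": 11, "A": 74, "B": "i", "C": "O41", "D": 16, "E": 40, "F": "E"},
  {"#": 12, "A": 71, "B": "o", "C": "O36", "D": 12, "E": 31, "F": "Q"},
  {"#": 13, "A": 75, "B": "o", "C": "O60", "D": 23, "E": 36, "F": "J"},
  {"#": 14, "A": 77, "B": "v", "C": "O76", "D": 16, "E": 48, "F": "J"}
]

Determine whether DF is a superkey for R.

All 14 rows have distinct DF values, so DF → (all attributes) holds and DF is a superkey.

Yes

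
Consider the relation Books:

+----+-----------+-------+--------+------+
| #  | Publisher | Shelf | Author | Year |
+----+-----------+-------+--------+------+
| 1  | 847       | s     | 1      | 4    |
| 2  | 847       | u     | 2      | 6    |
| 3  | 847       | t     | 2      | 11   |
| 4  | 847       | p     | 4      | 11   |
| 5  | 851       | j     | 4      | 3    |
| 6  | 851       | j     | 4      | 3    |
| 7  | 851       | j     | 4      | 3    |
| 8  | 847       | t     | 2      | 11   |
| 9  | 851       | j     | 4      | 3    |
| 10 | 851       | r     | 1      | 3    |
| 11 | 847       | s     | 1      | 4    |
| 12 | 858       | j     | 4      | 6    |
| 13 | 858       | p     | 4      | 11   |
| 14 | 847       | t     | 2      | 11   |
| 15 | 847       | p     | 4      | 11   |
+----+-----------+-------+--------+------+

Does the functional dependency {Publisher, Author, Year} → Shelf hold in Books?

Yes

(Publisher=847, Author=1, Year=4): rows 1, 11 → Shelf = s, s ✓
(Publisher=847, Author=2, Year=6): row 2 → Shelf = u ✓
(Publisher=847, Author=2, Year=11): rows 3, 8, 14 → Shelf = t, t, t ✓
(Publisher=847, Author=4, Year=11): rows 4, 15 → Shelf = p, p ✓
(Publisher=851, Author=4, Year=3): rows 5, 6, 7, 9 → Shelf = j, j, j, j ✓
(Publisher=851, Author=1, Year=3): row 10 → Shelf = r ✓
(Publisher=858, Author=4, Year=6): row 12 → Shelf = j ✓
(Publisher=858, Author=4, Year=11): row 13 → Shelf = p ✓
Every {Publisher, Author, Year} value is associated with a single Shelf value, so {Publisher, Author, Year} → Shelf holds.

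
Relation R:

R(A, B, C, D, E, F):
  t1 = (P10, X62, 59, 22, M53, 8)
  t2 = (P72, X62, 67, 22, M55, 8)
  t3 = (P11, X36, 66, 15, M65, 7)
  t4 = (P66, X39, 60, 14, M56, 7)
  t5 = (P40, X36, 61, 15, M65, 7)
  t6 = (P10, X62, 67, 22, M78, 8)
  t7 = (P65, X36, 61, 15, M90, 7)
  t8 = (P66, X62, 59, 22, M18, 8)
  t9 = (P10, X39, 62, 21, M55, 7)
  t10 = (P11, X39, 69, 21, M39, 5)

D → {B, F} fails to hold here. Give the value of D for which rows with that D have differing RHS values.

21

D=22: rows 1, 2, 6, 8 → {B,F} = (X62, 8), (X62, 8), (X62, 8), (X62, 8) ✓
D=15: rows 3, 5, 7 → {B,F} = (X36, 7), (X36, 7), (X36, 7) ✓
D=14: row 4 → {B,F} = (X39, 7) ✓
D=21: rows 9, 10 → {B,F} takes values {(X39, 7), (X39, 5)} — violation
The only D value with inconsistent RHS is D=21.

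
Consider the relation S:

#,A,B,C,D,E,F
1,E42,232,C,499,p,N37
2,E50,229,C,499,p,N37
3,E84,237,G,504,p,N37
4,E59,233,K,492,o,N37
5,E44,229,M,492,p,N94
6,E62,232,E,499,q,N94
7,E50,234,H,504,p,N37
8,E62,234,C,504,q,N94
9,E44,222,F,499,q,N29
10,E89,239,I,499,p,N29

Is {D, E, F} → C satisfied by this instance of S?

No

(D=499, E=p, F=N37): rows 1, 2 → C = C, C ✓
(D=504, E=p, F=N37): rows 3, 7 → C takes values {G, H} — violation
(D=492, E=o, F=N37): row 4 → C = K ✓
(D=492, E=p, F=N94): row 5 → C = M ✓
(D=499, E=q, F=N94): row 6 → C = E ✓
(D=504, E=q, F=N94): row 8 → C = C ✓
(D=499, E=q, F=N29): row 9 → C = F ✓
(D=499, E=p, F=N29): row 10 → C = I ✓
Two rows agree on {D, E, F} but differ on C, so {D, E, F} → C does not hold.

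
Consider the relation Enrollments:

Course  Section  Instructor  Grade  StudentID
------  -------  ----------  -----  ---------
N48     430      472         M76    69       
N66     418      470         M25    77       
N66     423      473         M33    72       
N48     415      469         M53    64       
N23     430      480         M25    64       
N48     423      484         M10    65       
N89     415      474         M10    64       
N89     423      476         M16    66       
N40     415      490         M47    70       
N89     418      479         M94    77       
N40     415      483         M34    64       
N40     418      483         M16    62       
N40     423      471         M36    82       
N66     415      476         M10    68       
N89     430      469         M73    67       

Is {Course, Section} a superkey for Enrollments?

No

Two distinct rows share (Course=N40, Section=415), so {Course, Section} does not determine every attribute — not a superkey.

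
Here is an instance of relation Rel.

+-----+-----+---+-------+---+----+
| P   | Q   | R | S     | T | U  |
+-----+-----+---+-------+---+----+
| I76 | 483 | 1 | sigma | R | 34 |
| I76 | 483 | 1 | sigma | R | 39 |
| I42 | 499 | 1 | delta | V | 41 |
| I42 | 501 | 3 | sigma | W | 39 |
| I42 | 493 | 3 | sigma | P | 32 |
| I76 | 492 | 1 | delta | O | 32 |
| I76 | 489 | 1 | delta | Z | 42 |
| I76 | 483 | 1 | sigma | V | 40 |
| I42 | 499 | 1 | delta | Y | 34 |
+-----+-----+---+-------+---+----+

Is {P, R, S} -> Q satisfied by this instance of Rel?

No

(P=I76, R=1, S=sigma): 3 rows → Q = 483, 483, 483 ✓
(P=I42, R=1, S=delta): 2 rows → Q = 499, 499 ✓
(P=I42, R=3, S=sigma): 2 rows → Q takes values {501, 493} — violation
(P=I76, R=1, S=delta): 2 rows → Q takes values {492, 489} — violation
Two rows agree on {P, R, S} but differ on Q, so {P, R, S} -> Q does not hold.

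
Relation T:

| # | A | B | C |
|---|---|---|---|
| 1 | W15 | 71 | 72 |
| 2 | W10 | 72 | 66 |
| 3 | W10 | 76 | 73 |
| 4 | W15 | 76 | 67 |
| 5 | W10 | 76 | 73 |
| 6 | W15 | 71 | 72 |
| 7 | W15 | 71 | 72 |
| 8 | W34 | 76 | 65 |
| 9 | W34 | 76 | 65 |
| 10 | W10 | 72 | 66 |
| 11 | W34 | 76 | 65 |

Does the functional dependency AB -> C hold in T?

(A=W15, B=71): rows 1, 6, 7 → C = 72, 72, 72 ✓
(A=W10, B=72): rows 2, 10 → C = 66, 66 ✓
(A=W10, B=76): rows 3, 5 → C = 73, 73 ✓
(A=W15, B=76): row 4 → C = 67 ✓
(A=W34, B=76): rows 8, 9, 11 → C = 65, 65, 65 ✓
Every AB value is associated with a single C value, so AB -> C holds.

Yes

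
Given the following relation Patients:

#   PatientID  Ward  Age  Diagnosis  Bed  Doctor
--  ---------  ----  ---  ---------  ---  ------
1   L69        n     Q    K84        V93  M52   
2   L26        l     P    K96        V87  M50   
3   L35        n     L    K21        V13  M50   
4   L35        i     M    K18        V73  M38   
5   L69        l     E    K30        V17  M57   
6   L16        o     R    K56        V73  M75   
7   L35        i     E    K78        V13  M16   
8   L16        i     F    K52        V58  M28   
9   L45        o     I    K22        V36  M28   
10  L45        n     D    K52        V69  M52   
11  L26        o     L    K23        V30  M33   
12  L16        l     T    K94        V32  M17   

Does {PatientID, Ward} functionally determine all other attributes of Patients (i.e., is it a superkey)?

No

Rows 4 and 7 have the same {PatientID, Ward} value (PatientID=L35, Ward=i) but are distinct tuples, so {PatientID, Ward} does not determine every attribute — not a superkey.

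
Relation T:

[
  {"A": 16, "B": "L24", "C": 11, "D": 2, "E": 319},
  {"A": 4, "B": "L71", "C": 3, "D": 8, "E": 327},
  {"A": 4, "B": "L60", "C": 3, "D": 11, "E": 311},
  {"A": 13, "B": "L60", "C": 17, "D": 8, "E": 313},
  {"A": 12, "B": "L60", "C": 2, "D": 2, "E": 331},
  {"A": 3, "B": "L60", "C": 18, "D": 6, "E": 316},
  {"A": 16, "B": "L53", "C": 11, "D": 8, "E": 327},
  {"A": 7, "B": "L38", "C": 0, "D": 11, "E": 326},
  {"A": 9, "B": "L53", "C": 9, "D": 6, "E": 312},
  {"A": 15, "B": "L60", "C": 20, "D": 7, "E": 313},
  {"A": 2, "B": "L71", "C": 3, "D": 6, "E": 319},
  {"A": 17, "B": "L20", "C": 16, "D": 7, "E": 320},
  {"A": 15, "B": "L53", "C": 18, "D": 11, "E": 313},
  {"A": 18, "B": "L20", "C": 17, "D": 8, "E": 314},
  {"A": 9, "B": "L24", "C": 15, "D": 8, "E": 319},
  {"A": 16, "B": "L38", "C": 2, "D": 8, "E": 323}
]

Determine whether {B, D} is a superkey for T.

Yes

All 16 rows have distinct {B, D} values, so {B, D} → (all attributes) holds and {B, D} is a superkey.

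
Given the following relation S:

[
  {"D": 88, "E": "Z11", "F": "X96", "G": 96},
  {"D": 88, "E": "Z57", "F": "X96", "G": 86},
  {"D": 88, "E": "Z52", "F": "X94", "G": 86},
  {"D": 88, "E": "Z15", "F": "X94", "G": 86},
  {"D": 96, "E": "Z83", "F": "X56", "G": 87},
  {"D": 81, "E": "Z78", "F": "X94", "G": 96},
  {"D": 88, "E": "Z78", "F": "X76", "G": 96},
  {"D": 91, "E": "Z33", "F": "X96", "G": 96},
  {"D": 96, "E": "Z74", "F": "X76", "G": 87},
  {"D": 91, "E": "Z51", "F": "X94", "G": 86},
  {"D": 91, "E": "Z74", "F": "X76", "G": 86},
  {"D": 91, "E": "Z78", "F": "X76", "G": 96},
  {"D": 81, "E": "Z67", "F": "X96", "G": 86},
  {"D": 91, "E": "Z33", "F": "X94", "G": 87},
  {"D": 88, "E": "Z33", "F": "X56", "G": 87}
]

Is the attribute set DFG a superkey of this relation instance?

No

Two distinct rows share (D=88, F=X94, G=86), so DFG does not determine every attribute — not a superkey.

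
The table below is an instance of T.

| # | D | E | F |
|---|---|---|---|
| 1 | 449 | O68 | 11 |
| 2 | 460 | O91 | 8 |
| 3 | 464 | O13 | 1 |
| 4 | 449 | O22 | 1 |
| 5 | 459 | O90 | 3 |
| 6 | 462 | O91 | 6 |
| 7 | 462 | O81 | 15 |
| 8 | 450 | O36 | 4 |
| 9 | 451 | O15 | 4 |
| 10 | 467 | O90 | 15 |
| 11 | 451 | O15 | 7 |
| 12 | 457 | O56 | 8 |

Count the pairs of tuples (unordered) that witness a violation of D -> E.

D=449: violating pairs (1,4) — 1 pair.
D=462: violating pairs (6,7) — 1 pair.
D=451: all 2 rows agree on E — 0 pairs.

2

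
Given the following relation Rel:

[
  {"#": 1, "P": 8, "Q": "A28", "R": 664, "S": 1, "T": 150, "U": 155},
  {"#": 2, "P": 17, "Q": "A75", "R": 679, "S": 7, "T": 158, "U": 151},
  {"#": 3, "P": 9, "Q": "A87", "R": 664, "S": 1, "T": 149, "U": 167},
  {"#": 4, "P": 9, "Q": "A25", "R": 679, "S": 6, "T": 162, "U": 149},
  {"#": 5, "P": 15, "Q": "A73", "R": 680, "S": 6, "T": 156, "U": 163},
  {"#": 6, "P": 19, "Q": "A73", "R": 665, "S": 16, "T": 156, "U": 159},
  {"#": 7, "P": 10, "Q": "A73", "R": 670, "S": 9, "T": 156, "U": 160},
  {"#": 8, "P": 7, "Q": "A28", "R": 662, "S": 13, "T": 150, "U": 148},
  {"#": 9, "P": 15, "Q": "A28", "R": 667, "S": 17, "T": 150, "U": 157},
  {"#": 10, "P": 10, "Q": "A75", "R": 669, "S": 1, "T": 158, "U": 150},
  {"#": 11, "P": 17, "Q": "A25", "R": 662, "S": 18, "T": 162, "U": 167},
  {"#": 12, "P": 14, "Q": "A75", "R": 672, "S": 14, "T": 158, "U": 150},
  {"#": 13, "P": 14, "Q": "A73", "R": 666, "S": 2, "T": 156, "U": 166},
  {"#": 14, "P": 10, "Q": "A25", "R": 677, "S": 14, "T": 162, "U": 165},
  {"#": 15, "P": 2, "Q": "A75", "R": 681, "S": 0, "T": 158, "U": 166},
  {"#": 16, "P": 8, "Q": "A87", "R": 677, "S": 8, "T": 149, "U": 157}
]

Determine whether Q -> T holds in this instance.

Q=A28: rows 1, 8, 9 → T = 150, 150, 150 ✓
Q=A75: rows 2, 10, 12, 15 → T = 158, 158, 158, 158 ✓
Q=A87: rows 3, 16 → T = 149, 149 ✓
Q=A25: rows 4, 11, 14 → T = 162, 162, 162 ✓
Q=A73: rows 5, 6, 7, 13 → T = 156, 156, 156, 156 ✓
Every Q value is associated with a single T value, so Q -> T holds.

Yes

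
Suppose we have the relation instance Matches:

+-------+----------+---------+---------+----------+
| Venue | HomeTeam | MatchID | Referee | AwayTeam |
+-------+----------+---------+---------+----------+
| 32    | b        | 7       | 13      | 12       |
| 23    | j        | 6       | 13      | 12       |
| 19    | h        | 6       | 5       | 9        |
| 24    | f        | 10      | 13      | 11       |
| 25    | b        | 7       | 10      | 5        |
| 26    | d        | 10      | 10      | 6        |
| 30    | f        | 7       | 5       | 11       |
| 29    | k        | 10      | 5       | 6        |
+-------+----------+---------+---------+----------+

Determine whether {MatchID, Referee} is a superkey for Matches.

Yes

All 8 rows have distinct {MatchID, Referee} values, so {MatchID, Referee} → (all attributes) holds and {MatchID, Referee} is a superkey.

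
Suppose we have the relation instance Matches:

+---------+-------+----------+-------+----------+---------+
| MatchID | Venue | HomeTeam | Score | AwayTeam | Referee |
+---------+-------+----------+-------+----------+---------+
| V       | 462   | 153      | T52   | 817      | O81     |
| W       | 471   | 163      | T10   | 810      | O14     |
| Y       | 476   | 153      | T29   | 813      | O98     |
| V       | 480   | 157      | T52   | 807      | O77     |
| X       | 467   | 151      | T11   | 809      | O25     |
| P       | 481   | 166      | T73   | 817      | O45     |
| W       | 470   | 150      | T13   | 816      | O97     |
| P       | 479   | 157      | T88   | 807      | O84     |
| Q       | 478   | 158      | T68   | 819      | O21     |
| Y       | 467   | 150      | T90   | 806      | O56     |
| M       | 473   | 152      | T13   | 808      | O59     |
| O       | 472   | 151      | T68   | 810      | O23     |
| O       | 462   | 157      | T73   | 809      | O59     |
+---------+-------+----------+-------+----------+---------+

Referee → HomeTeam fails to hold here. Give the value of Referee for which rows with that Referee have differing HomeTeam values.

Referee=O81: 1 row → HomeTeam = 153 ✓
Referee=O14: 1 row → HomeTeam = 163 ✓
Referee=O98: 1 row → HomeTeam = 153 ✓
Referee=O77: 1 row → HomeTeam = 157 ✓
Referee=O25: 1 row → HomeTeam = 151 ✓
Referee=O45: 1 row → HomeTeam = 166 ✓
Referee=O97: 1 row → HomeTeam = 150 ✓
Referee=O84: 1 row → HomeTeam = 157 ✓
Referee=O21: 1 row → HomeTeam = 158 ✓
Referee=O56: 1 row → HomeTeam = 150 ✓
Referee=O59: 2 rows → HomeTeam takes values {152, 157} — violation
Referee=O23: 1 row → HomeTeam = 151 ✓
The only Referee value with inconsistent HomeTeam is Referee=O59.

O59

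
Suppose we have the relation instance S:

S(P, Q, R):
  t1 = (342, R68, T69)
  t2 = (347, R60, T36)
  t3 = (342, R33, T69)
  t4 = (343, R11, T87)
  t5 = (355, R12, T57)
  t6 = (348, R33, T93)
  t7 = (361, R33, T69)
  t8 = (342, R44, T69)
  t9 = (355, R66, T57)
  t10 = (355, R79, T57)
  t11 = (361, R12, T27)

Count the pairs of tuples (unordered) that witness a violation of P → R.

P=342: all 3 rows agree on R — 0 pairs.
P=355: all 3 rows agree on R — 0 pairs.
P=361: violating pairs (7,11) — 1 pair.

1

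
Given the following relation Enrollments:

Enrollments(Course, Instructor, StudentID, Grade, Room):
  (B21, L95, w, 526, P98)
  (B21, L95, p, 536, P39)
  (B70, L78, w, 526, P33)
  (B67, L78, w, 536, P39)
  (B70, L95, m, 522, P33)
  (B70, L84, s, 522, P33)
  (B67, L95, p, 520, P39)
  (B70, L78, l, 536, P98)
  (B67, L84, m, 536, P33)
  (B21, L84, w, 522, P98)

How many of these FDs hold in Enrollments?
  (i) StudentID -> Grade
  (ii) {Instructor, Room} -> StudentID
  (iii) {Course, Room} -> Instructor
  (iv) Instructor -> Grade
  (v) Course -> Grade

0

(i) StudentID -> Grade: StudentID=w: 4 rows → Grade takes values {526, 536, 522} — violation; StudentID=p: 2 rows → Grade takes values {536, 520} — violation; StudentID=m: 2 rows → Grade takes values {522, 536} — violation — fails.
(ii) {Instructor, Room} -> StudentID: (Instructor=L84, Room=P33): 2 rows → StudentID takes values {s, m} — violation — fails.
(iii) {Course, Room} -> Instructor: (Course=B21, Room=P98): 2 rows → Instructor takes values {L95, L84} — violation; (Course=B70, Room=P33): 3 rows → Instructor takes values {L78, L95, L84} — violation; (Course=B67, Room=P39): 2 rows → Instructor takes values {L78, L95} — violation — fails.
(iv) Instructor -> Grade: Instructor=L95: 4 rows → Grade takes values {526, 536, 522, 520} — violation; Instructor=L78: 3 rows → Grade takes values {526, 536} — violation; Instructor=L84: 3 rows → Grade takes values {522, 536} — violation — fails.
(v) Course -> Grade: Course=B21: 3 rows → Grade takes values {526, 536, 522} — violation; Course=B70: 4 rows → Grade takes values {526, 522, 536} — violation; Course=B67: 3 rows → Grade takes values {536, 520} — violation — fails.
None of the 5 dependencies hold.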